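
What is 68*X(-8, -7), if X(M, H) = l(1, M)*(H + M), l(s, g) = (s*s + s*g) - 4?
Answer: 11220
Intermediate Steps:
l(s, g) = -4 + s² + g*s (l(s, g) = (s² + g*s) - 4 = -4 + s² + g*s)
X(M, H) = (-3 + M)*(H + M) (X(M, H) = (-4 + 1² + M*1)*(H + M) = (-4 + 1 + M)*(H + M) = (-3 + M)*(H + M))
68*X(-8, -7) = 68*((-3 - 8)*(-7 - 8)) = 68*(-11*(-15)) = 68*165 = 11220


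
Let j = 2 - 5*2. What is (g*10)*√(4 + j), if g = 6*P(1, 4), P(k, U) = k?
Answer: 120*I ≈ 120.0*I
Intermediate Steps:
j = -8 (j = 2 - 10 = -8)
g = 6 (g = 6*1 = 6)
(g*10)*√(4 + j) = (6*10)*√(4 - 8) = 60*√(-4) = 60*(2*I) = 120*I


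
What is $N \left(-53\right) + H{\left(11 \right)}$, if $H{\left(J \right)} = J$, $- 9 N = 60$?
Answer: $\frac{1093}{3} \approx 364.33$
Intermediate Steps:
$N = - \frac{20}{3}$ ($N = \left(- \frac{1}{9}\right) 60 = - \frac{20}{3} \approx -6.6667$)
$N \left(-53\right) + H{\left(11 \right)} = \left(- \frac{20}{3}\right) \left(-53\right) + 11 = \frac{1060}{3} + 11 = \frac{1093}{3}$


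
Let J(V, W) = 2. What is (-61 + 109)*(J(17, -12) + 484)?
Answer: 23328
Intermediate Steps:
(-61 + 109)*(J(17, -12) + 484) = (-61 + 109)*(2 + 484) = 48*486 = 23328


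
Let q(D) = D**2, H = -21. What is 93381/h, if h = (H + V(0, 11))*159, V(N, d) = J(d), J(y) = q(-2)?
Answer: -1831/53 ≈ -34.547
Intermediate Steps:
J(y) = 4 (J(y) = (-2)**2 = 4)
V(N, d) = 4
h = -2703 (h = (-21 + 4)*159 = -17*159 = -2703)
93381/h = 93381/(-2703) = 93381*(-1/2703) = -1831/53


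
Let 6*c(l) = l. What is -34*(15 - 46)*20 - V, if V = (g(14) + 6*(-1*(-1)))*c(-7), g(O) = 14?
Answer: 63310/3 ≈ 21103.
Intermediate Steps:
c(l) = l/6
V = -70/3 (V = (14 + 6*(-1*(-1)))*((⅙)*(-7)) = (14 + 6*1)*(-7/6) = (14 + 6)*(-7/6) = 20*(-7/6) = -70/3 ≈ -23.333)
-34*(15 - 46)*20 - V = -34*(15 - 46)*20 - 1*(-70/3) = -34*(-31)*20 + 70/3 = 1054*20 + 70/3 = 21080 + 70/3 = 63310/3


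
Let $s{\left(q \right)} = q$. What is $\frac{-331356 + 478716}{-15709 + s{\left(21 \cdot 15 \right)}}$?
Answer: $- \frac{73680}{7697} \approx -9.5726$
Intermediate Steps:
$\frac{-331356 + 478716}{-15709 + s{\left(21 \cdot 15 \right)}} = \frac{-331356 + 478716}{-15709 + 21 \cdot 15} = \frac{147360}{-15709 + 315} = \frac{147360}{-15394} = 147360 \left(- \frac{1}{15394}\right) = - \frac{73680}{7697}$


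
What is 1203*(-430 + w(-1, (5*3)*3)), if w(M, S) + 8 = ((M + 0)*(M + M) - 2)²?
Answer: -526914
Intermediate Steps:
w(M, S) = -8 + (-2 + 2*M²)² (w(M, S) = -8 + ((M + 0)*(M + M) - 2)² = -8 + (M*(2*M) - 2)² = -8 + (2*M² - 2)² = -8 + (-2 + 2*M²)²)
1203*(-430 + w(-1, (5*3)*3)) = 1203*(-430 + (-8 + 4*(-1 + (-1)²)²)) = 1203*(-430 + (-8 + 4*(-1 + 1)²)) = 1203*(-430 + (-8 + 4*0²)) = 1203*(-430 + (-8 + 4*0)) = 1203*(-430 + (-8 + 0)) = 1203*(-430 - 8) = 1203*(-438) = -526914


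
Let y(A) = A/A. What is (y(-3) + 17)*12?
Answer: 216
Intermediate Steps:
y(A) = 1
(y(-3) + 17)*12 = (1 + 17)*12 = 18*12 = 216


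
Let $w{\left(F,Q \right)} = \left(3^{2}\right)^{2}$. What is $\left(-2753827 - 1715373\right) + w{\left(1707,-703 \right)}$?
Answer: $-4469119$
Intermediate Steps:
$w{\left(F,Q \right)} = 81$ ($w{\left(F,Q \right)} = 9^{2} = 81$)
$\left(-2753827 - 1715373\right) + w{\left(1707,-703 \right)} = \left(-2753827 - 1715373\right) + 81 = -4469200 + 81 = -4469119$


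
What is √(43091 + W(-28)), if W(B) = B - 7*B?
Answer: √43259 ≈ 207.99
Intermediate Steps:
W(B) = -6*B
√(43091 + W(-28)) = √(43091 - 6*(-28)) = √(43091 + 168) = √43259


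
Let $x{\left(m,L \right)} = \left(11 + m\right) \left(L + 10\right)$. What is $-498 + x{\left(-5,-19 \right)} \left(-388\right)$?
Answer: $20454$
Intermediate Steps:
$x{\left(m,L \right)} = \left(10 + L\right) \left(11 + m\right)$ ($x{\left(m,L \right)} = \left(11 + m\right) \left(10 + L\right) = \left(10 + L\right) \left(11 + m\right)$)
$-498 + x{\left(-5,-19 \right)} \left(-388\right) = -498 + \left(110 + 10 \left(-5\right) + 11 \left(-19\right) - -95\right) \left(-388\right) = -498 + \left(110 - 50 - 209 + 95\right) \left(-388\right) = -498 - -20952 = -498 + 20952 = 20454$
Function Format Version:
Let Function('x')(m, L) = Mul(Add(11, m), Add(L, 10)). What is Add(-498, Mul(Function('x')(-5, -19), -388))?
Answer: 20454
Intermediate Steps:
Function('x')(m, L) = Mul(Add(10, L), Add(11, m)) (Function('x')(m, L) = Mul(Add(11, m), Add(10, L)) = Mul(Add(10, L), Add(11, m)))
Add(-498, Mul(Function('x')(-5, -19), -388)) = Add(-498, Mul(Add(110, Mul(10, -5), Mul(11, -19), Mul(-19, -5)), -388)) = Add(-498, Mul(Add(110, -50, -209, 95), -388)) = Add(-498, Mul(-54, -388)) = Add(-498, 20952) = 20454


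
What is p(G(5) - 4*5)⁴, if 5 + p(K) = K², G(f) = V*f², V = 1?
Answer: 160000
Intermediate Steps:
G(f) = f² (G(f) = 1*f² = f²)
p(K) = -5 + K²
p(G(5) - 4*5)⁴ = (-5 + (5² - 4*5)²)⁴ = (-5 + (25 - 20)²)⁴ = (-5 + 5²)⁴ = (-5 + 25)⁴ = 20⁴ = 160000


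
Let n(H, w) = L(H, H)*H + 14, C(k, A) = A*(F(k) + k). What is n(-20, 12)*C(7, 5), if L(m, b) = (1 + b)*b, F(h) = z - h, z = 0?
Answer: 0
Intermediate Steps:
F(h) = -h (F(h) = 0 - h = -h)
L(m, b) = b*(1 + b)
C(k, A) = 0 (C(k, A) = A*(-k + k) = A*0 = 0)
n(H, w) = 14 + H**2*(1 + H) (n(H, w) = (H*(1 + H))*H + 14 = H**2*(1 + H) + 14 = 14 + H**2*(1 + H))
n(-20, 12)*C(7, 5) = (14 + (-20)**2*(1 - 20))*0 = (14 + 400*(-19))*0 = (14 - 7600)*0 = -7586*0 = 0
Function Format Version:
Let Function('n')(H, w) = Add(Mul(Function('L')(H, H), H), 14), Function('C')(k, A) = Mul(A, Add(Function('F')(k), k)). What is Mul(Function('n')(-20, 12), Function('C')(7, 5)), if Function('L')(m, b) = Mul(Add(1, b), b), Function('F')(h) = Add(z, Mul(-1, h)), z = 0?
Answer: 0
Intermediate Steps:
Function('F')(h) = Mul(-1, h) (Function('F')(h) = Add(0, Mul(-1, h)) = Mul(-1, h))
Function('L')(m, b) = Mul(b, Add(1, b))
Function('C')(k, A) = 0 (Function('C')(k, A) = Mul(A, Add(Mul(-1, k), k)) = Mul(A, 0) = 0)
Function('n')(H, w) = Add(14, Mul(Pow(H, 2), Add(1, H))) (Function('n')(H, w) = Add(Mul(Mul(H, Add(1, H)), H), 14) = Add(Mul(Pow(H, 2), Add(1, H)), 14) = Add(14, Mul(Pow(H, 2), Add(1, H))))
Mul(Function('n')(-20, 12), Function('C')(7, 5)) = Mul(Add(14, Mul(Pow(-20, 2), Add(1, -20))), 0) = Mul(Add(14, Mul(400, -19)), 0) = Mul(Add(14, -7600), 0) = Mul(-7586, 0) = 0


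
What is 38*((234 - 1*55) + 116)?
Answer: 11210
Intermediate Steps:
38*((234 - 1*55) + 116) = 38*((234 - 55) + 116) = 38*(179 + 116) = 38*295 = 11210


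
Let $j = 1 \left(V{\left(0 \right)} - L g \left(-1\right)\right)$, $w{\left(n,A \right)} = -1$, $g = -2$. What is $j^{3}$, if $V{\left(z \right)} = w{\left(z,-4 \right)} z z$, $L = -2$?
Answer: $64$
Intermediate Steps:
$V{\left(z \right)} = - z^{2}$ ($V{\left(z \right)} = - z z = - z^{2}$)
$j = 4$ ($j = 1 \left(- 0^{2} - \left(-2\right) \left(-2\right) \left(-1\right)\right) = 1 \left(\left(-1\right) 0 - 4 \left(-1\right)\right) = 1 \left(0 - -4\right) = 1 \left(0 + 4\right) = 1 \cdot 4 = 4$)
$j^{3} = 4^{3} = 64$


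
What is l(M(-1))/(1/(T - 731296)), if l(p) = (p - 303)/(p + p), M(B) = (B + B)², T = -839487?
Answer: 469664117/8 ≈ 5.8708e+7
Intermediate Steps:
M(B) = 4*B² (M(B) = (2*B)² = 4*B²)
l(p) = (-303 + p)/(2*p) (l(p) = (-303 + p)/((2*p)) = (-303 + p)*(1/(2*p)) = (-303 + p)/(2*p))
l(M(-1))/(1/(T - 731296)) = ((-303 + 4*(-1)²)/(2*((4*(-1)²))))/(1/(-839487 - 731296)) = ((-303 + 4*1)/(2*((4*1))))/(1/(-1570783)) = ((½)*(-303 + 4)/4)/(-1/1570783) = ((½)*(¼)*(-299))*(-1570783) = -299/8*(-1570783) = 469664117/8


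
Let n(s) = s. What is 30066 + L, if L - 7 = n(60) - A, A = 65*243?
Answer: 14338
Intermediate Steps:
A = 15795
L = -15728 (L = 7 + (60 - 1*15795) = 7 + (60 - 15795) = 7 - 15735 = -15728)
30066 + L = 30066 - 15728 = 14338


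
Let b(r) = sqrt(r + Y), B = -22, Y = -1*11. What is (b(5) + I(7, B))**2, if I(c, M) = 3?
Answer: (3 + I*sqrt(6))**2 ≈ 3.0 + 14.697*I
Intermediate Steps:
Y = -11
b(r) = sqrt(-11 + r) (b(r) = sqrt(r - 11) = sqrt(-11 + r))
(b(5) + I(7, B))**2 = (sqrt(-11 + 5) + 3)**2 = (sqrt(-6) + 3)**2 = (I*sqrt(6) + 3)**2 = (3 + I*sqrt(6))**2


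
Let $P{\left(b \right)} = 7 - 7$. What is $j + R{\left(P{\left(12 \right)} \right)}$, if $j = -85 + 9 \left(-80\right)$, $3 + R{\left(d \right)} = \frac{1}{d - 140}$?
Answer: $- \frac{113121}{140} \approx -808.01$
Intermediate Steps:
$P{\left(b \right)} = 0$
$R{\left(d \right)} = -3 + \frac{1}{-140 + d}$ ($R{\left(d \right)} = -3 + \frac{1}{d - 140} = -3 + \frac{1}{-140 + d}$)
$j = -805$ ($j = -85 - 720 = -805$)
$j + R{\left(P{\left(12 \right)} \right)} = -805 + \frac{421 - 0}{-140 + 0} = -805 + \frac{421 + 0}{-140} = -805 - \frac{421}{140} = - \frac{113121}{140}$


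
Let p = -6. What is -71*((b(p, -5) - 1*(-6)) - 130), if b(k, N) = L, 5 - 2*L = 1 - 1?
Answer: 17253/2 ≈ 8626.5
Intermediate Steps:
L = 5/2 (L = 5/2 - (1 - 1)/2 = 5/2 - ½*0 = 5/2 + 0 = 5/2 ≈ 2.5000)
b(k, N) = 5/2
-71*((b(p, -5) - 1*(-6)) - 130) = -71*((5/2 - 1*(-6)) - 130) = -71*((5/2 + 6) - 130) = -71*(17/2 - 130) = -71*(-243/2) = 17253/2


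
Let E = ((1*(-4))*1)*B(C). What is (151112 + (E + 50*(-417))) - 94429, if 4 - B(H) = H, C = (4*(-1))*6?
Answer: 35721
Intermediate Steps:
C = -24 (C = -4*6 = -24)
B(H) = 4 - H
E = -112 (E = ((1*(-4))*1)*(4 - 1*(-24)) = (-4*1)*(4 + 24) = -4*28 = -112)
(151112 + (E + 50*(-417))) - 94429 = (151112 + (-112 + 50*(-417))) - 94429 = (151112 + (-112 - 20850)) - 94429 = (151112 - 20962) - 94429 = 130150 - 94429 = 35721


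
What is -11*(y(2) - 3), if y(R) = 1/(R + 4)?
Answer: 187/6 ≈ 31.167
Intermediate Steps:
y(R) = 1/(4 + R)
-11*(y(2) - 3) = -11*(1/(4 + 2) - 3) = -11*(1/6 - 3) = -11*(⅙ - 3) = -11*(-17/6) = 187/6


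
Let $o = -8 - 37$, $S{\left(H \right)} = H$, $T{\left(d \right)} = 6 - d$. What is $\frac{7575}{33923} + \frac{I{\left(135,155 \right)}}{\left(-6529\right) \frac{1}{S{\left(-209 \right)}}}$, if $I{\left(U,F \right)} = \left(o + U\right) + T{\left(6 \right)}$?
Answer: $\frac{687548805}{221483267} \approx 3.1043$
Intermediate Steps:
$o = -45$ ($o = -8 - 37 = -45$)
$I{\left(U,F \right)} = -45 + U$ ($I{\left(U,F \right)} = \left(-45 + U\right) + \left(6 - 6\right) = \left(-45 + U\right) + 0 = -45 + U$)
$\frac{7575}{33923} + \frac{I{\left(135,155 \right)}}{\left(-6529\right) \frac{1}{S{\left(-209 \right)}}} = \frac{7575}{33923} + \frac{-45 + 135}{\left(-6529\right) \frac{1}{-209}} = 7575 \cdot \frac{1}{33923} + \frac{90}{\left(-6529\right) \left(- \frac{1}{209}\right)} = \frac{7575}{33923} + \frac{90}{\frac{6529}{209}} = \frac{7575}{33923} + 90 \cdot \frac{209}{6529} = \frac{7575}{33923} + \frac{18810}{6529} = \frac{687548805}{221483267}$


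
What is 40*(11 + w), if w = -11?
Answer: 0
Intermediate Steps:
40*(11 + w) = 40*(11 - 11) = 40*0 = 0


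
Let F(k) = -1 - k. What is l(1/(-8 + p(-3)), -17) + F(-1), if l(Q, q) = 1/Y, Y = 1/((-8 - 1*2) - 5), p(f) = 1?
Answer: -15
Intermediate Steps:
Y = -1/15 (Y = 1/((-8 - 2) - 5) = 1/(-10 - 5) = 1/(-15) = -1/15 ≈ -0.066667)
l(Q, q) = -15 (l(Q, q) = 1/(-1/15) = -15)
l(1/(-8 + p(-3)), -17) + F(-1) = -15 + (-1 - 1*(-1)) = -15 + (-1 + 1) = -15 + 0 = -15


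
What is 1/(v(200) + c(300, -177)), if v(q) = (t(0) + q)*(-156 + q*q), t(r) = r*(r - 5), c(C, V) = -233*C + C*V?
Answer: 1/7845800 ≈ 1.2746e-7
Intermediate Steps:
t(r) = r*(-5 + r)
v(q) = q*(-156 + q**2) (v(q) = (0*(-5 + 0) + q)*(-156 + q*q) = (0*(-5) + q)*(-156 + q**2) = (0 + q)*(-156 + q**2) = q*(-156 + q**2))
1/(v(200) + c(300, -177)) = 1/(200*(-156 + 200**2) + 300*(-233 - 177)) = 1/(200*(-156 + 40000) + 300*(-410)) = 1/(200*39844 - 123000) = 1/(7968800 - 123000) = 1/7845800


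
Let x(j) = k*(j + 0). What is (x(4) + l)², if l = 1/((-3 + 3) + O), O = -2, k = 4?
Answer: 961/4 ≈ 240.25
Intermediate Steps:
x(j) = 4*j (x(j) = 4*(j + 0) = 4*j)
l = -½ (l = 1/((-3 + 3) - 2) = 1/(0 - 2) = 1/(-2) = -½ ≈ -0.50000)
(x(4) + l)² = (4*4 - ½)² = (16 - ½)² = (31/2)² = 961/4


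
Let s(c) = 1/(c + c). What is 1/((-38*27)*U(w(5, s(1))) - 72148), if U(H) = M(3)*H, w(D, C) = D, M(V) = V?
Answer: -1/87538 ≈ -1.1424e-5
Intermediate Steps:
s(c) = 1/(2*c)
U(H) = 3*H
1/((-38*27)*U(w(5, s(1))) - 72148) = 1/((-38*27)*(3*5) - 72148) = 1/(-1026*15 - 72148) = 1/(-15390 - 72148) = 1/(-87538) = -1/87538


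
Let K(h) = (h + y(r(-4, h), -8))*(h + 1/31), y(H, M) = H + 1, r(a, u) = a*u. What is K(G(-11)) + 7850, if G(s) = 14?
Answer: 225515/31 ≈ 7274.7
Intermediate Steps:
y(H, M) = 1 + H
K(h) = (1 - 3*h)*(1/31 + h) (K(h) = (h + (1 - 4*h))*(h + 1/31) = (1 - 3*h)*(h + 1/31) = (1 - 3*h)*(1/31 + h))
K(G(-11)) + 7850 = (1/31 - 3*14² + (28/31)*14) + 7850 = (1/31 - 3*196 + 392/31) + 7850 = (1/31 - 588 + 392/31) + 7850 = -17835/31 + 7850 = 225515/31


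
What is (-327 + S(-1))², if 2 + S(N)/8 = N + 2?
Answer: 112225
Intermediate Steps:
S(N) = 8*N (S(N) = -16 + 8*(N + 2) = -16 + 8*(2 + N) = -16 + (16 + 8*N) = 8*N)
(-327 + S(-1))² = (-327 + 8*(-1))² = (-327 - 8)² = (-335)² = 112225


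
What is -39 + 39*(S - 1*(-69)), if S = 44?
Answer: 4368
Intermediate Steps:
-39 + 39*(S - 1*(-69)) = -39 + 39*(44 - 1*(-69)) = -39 + 39*(44 + 69) = -39 + 39*113 = -39 + 4407 = 4368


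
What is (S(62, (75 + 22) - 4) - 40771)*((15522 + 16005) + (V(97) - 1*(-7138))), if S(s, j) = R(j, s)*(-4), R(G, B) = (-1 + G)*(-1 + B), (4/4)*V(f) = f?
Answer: -2450494878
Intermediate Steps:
V(f) = f
R(G, B) = (-1 + B)*(-1 + G)
S(s, j) = -4 + 4*j + 4*s - 4*j*s (S(s, j) = (1 - s - j + s*j)*(-4) = (1 - s - j + j*s)*(-4) = (1 - j - s + j*s)*(-4) = -4 + 4*j + 4*s - 4*j*s)
(S(62, (75 + 22) - 4) - 40771)*((15522 + 16005) + (V(97) - 1*(-7138))) = ((-4 + 4*((75 + 22) - 4) + 4*62 - 4*((75 + 22) - 4)*62) - 40771)*((15522 + 16005) + (97 - 1*(-7138))) = ((-4 + 4*(97 - 4) + 248 - 4*(97 - 4)*62) - 40771)*(31527 + (97 + 7138)) = ((-4 + 4*93 + 248 - 4*93*62) - 40771)*(31527 + 7235) = ((-4 + 372 + 248 - 23064) - 40771)*38762 = (-22448 - 40771)*38762 = -63219*38762 = -2450494878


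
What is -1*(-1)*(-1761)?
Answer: -1761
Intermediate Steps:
-1*(-1)*(-1761) = 1*(-1761) = -1761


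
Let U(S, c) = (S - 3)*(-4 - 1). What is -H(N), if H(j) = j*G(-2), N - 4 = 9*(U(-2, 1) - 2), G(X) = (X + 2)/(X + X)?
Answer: 0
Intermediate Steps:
G(X) = (2 + X)/(2*X) (G(X) = (2 + X)/((2*X)) = (2 + X)*(1/(2*X)) = (2 + X)/(2*X))
U(S, c) = 15 - 5*S (U(S, c) = (-3 + S)*(-5) = 15 - 5*S)
N = 211 (N = 4 + 9*((15 - 5*(-2)) - 2) = 4 + 9*((15 + 10) - 2) = 4 + 9*(25 - 2) = 4 + 9*23 = 4 + 207 = 211)
H(j) = 0 (H(j) = j*((1/2)*(2 - 2)/(-2)) = j*((1/2)*(-1/2)*0) = j*0 = 0)
-H(N) = -1*0 = 0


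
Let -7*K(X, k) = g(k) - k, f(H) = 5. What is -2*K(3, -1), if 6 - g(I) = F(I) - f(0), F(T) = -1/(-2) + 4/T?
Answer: 31/7 ≈ 4.4286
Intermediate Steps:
F(T) = 1/2 + 4/T (F(T) = -1*(-1/2) + 4/T = 1/2 + 4/T)
g(I) = 11 - (8 + I)/(2*I) (g(I) = 6 - ((8 + I)/(2*I) - 1*5) = 6 - ((8 + I)/(2*I) - 5) = 6 - (-5 + (8 + I)/(2*I)) = 6 + (5 - (8 + I)/(2*I)) = 11 - (8 + I)/(2*I))
K(X, k) = -3/2 + k/7 + 4/(7*k) (K(X, k) = -((21/2 - 4/k) - k)/7 = -(21/2 - k - 4/k)/7 = -3/2 + k/7 + 4/(7*k))
-2*K(3, -1) = -2*(-3/2 + (1/7)*(-1) + (4/7)/(-1)) = -2*(-3/2 - 1/7 + (4/7)*(-1)) = -2*(-3/2 - 1/7 - 4/7) = -2*(-31/14) = 31/7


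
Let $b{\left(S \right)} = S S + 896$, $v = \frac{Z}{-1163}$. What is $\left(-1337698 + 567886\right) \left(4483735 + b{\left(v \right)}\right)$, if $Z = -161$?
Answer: $- \frac{4669504762275323520}{1352569} \approx -3.4523 \cdot 10^{12}$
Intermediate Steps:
$v = \frac{161}{1163}$ ($v = - \frac{161}{-1163} = \left(-161\right) \left(- \frac{1}{1163}\right) = \frac{161}{1163} \approx 0.13844$)
$b{\left(S \right)} = 896 + S^{2}$ ($b{\left(S \right)} = S^{2} + 896 = 896 + S^{2}$)
$\left(-1337698 + 567886\right) \left(4483735 + b{\left(v \right)}\right) = \left(-1337698 + 567886\right) \left(4483735 + \left(896 + \left(\frac{161}{1163}\right)^{2}\right)\right) = - 769812 \left(4483735 + \left(896 + \frac{25921}{1352569}\right)\right) = - 769812 \left(4483735 + \frac{1211927745}{1352569}\right) = \left(-769812\right) \frac{6065772892960}{1352569} = - \frac{4669504762275323520}{1352569}$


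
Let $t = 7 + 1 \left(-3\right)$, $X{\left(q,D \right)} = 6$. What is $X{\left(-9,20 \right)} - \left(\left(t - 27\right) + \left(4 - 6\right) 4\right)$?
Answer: $37$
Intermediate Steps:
$t = 4$ ($t = 7 - 3 = 4$)
$X{\left(-9,20 \right)} - \left(\left(t - 27\right) + \left(4 - 6\right) 4\right) = 6 - \left(\left(4 - 27\right) + \left(4 - 6\right) 4\right) = 6 - \left(-23 - 8\right) = 6 - -31 = 6 + 31 = 37$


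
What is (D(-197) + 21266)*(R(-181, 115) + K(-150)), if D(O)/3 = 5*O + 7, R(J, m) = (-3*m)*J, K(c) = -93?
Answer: 1143036864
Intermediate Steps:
R(J, m) = -3*J*m
D(O) = 21 + 15*O (D(O) = 3*(5*O + 7) = 3*(7 + 5*O) = 21 + 15*O)
(D(-197) + 21266)*(R(-181, 115) + K(-150)) = ((21 + 15*(-197)) + 21266)*(-3*(-181)*115 - 93) = ((21 - 2955) + 21266)*(62445 - 93) = (-2934 + 21266)*62352 = 18332*62352 = 1143036864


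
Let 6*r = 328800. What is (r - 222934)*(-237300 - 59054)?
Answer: 49827183436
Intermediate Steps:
r = 54800 (r = (⅙)*328800 = 54800)
(r - 222934)*(-237300 - 59054) = (54800 - 222934)*(-237300 - 59054) = -168134*(-296354) = 49827183436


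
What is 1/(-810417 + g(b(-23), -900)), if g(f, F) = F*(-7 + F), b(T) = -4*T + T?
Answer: 1/5883 ≈ 0.00016998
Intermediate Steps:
b(T) = -3*T
1/(-810417 + g(b(-23), -900)) = 1/(-810417 - 900*(-7 - 900)) = 1/(-810417 - 900*(-907)) = 1/(-810417 + 816300) = 1/5883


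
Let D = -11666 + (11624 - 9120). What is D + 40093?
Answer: 30931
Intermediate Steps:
D = -9162 (D = -11666 + 2504 = -9162)
D + 40093 = -9162 + 40093 = 30931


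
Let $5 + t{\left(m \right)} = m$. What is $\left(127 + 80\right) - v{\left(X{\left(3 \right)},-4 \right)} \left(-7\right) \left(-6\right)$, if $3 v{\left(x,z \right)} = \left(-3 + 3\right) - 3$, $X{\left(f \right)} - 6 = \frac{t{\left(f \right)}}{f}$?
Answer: $249$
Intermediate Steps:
$t{\left(m \right)} = -5 + m$
$X{\left(f \right)} = 6 + \frac{-5 + f}{f}$
$v{\left(x,z \right)} = -1$ ($v{\left(x,z \right)} = \frac{\left(-3 + 3\right) - 3}{3} = \frac{0 - 3}{3} = \frac{1}{3} \left(-3\right) = -1$)
$\left(127 + 80\right) - v{\left(X{\left(3 \right)},-4 \right)} \left(-7\right) \left(-6\right) = \left(127 + 80\right) - \left(-1\right) \left(-7\right) \left(-6\right) = 207 - 7 \left(-6\right) = 207 - -42 = 207 + 42 = 249$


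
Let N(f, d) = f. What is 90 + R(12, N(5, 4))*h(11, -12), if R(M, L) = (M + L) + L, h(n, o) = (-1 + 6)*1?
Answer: 200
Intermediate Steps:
h(n, o) = 5 (h(n, o) = 5*1 = 5)
R(M, L) = M + 2*L (R(M, L) = (L + M) + L = M + 2*L)
90 + R(12, N(5, 4))*h(11, -12) = 90 + (12 + 2*5)*5 = 90 + (12 + 10)*5 = 90 + 22*5 = 90 + 110 = 200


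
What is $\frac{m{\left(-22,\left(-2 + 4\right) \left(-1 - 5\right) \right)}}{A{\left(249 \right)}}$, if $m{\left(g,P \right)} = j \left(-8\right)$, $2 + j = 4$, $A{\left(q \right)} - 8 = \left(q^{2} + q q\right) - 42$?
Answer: $- \frac{1}{7748} \approx -0.00012907$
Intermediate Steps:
$A{\left(q \right)} = -34 + 2 q^{2}$ ($A{\left(q \right)} = 8 - \left(42 - q^{2} - q q\right) = 8 + \left(\left(q^{2} + q^{2}\right) - 42\right) = 8 + \left(2 q^{2} - 42\right) = 8 + \left(-42 + 2 q^{2}\right) = -34 + 2 q^{2}$)
$j = 2$ ($j = -2 + 4 = 2$)
$m{\left(g,P \right)} = -16$ ($m{\left(g,P \right)} = 2 \left(-8\right) = -16$)
$\frac{m{\left(-22,\left(-2 + 4\right) \left(-1 - 5\right) \right)}}{A{\left(249 \right)}} = - \frac{16}{-34 + 2 \cdot 249^{2}} = - \frac{16}{-34 + 2 \cdot 62001} = - \frac{16}{-34 + 124002} = - \frac{16}{123968} = \left(-16\right) \frac{1}{123968} = - \frac{1}{7748}$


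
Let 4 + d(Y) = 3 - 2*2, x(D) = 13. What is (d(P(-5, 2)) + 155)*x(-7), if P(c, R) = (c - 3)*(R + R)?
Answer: 1950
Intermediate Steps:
P(c, R) = 2*R*(-3 + c) (P(c, R) = (-3 + c)*(2*R) = 2*R*(-3 + c))
d(Y) = -5 (d(Y) = -4 + (3 - 2*2) = -4 + (3 - 4) = -4 - 1 = -5)
(d(P(-5, 2)) + 155)*x(-7) = (-5 + 155)*13 = 150*13 = 1950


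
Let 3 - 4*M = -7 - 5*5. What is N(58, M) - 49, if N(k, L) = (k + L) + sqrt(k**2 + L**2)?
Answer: 71/4 + sqrt(55049)/4 ≈ 76.406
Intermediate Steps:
M = 35/4 (M = 3/4 - (-7 - 5*5)/4 = 3/4 - (-7 - 1*25)/4 = 3/4 - (-7 - 25)/4 = 3/4 - 1/4*(-32) = 3/4 + 8 = 35/4 ≈ 8.7500)
N(k, L) = L + k + sqrt(L**2 + k**2) (N(k, L) = (L + k) + sqrt(L**2 + k**2) = L + k + sqrt(L**2 + k**2))
N(58, M) - 49 = (35/4 + 58 + sqrt((35/4)**2 + 58**2)) - 49 = (35/4 + 58 + sqrt(1225/16 + 3364)) - 49 = (35/4 + 58 + sqrt(55049/16)) - 49 = (35/4 + 58 + sqrt(55049)/4) - 49 = (267/4 + sqrt(55049)/4) - 49 = 71/4 + sqrt(55049)/4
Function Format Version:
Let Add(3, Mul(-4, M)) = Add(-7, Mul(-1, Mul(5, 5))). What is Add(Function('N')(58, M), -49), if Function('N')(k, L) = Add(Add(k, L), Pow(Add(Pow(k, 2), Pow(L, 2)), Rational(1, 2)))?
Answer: Add(Rational(71, 4), Mul(Rational(1, 4), Pow(55049, Rational(1, 2)))) ≈ 76.406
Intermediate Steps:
M = Rational(35, 4) (M = Add(Rational(3, 4), Mul(Rational(-1, 4), Add(-7, Mul(-1, Mul(5, 5))))) = Add(Rational(3, 4), Mul(Rational(-1, 4), Add(-7, Mul(-1, 25)))) = Add(Rational(3, 4), Mul(Rational(-1, 4), Add(-7, -25))) = Add(Rational(3, 4), Mul(Rational(-1, 4), -32)) = Add(Rational(3, 4), 8) = Rational(35, 4) ≈ 8.7500)
Function('N')(k, L) = Add(L, k, Pow(Add(Pow(L, 2), Pow(k, 2)), Rational(1, 2))) (Function('N')(k, L) = Add(Add(L, k), Pow(Add(Pow(L, 2), Pow(k, 2)), Rational(1, 2))) = Add(L, k, Pow(Add(Pow(L, 2), Pow(k, 2)), Rational(1, 2))))
Add(Function('N')(58, M), -49) = Add(Add(Rational(35, 4), 58, Pow(Add(Pow(Rational(35, 4), 2), Pow(58, 2)), Rational(1, 2))), -49) = Add(Add(Rational(35, 4), 58, Pow(Add(Rational(1225, 16), 3364), Rational(1, 2))), -49) = Add(Add(Rational(35, 4), 58, Pow(Rational(55049, 16), Rational(1, 2))), -49) = Add(Add(Rational(35, 4), 58, Mul(Rational(1, 4), Pow(55049, Rational(1, 2)))), -49) = Add(Add(Rational(267, 4), Mul(Rational(1, 4), Pow(55049, Rational(1, 2)))), -49) = Add(Rational(71, 4), Mul(Rational(1, 4), Pow(55049, Rational(1, 2))))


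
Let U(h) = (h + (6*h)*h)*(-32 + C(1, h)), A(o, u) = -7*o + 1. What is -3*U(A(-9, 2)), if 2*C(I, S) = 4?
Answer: 2217600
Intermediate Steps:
A(o, u) = 1 - 7*o
C(I, S) = 2 (C(I, S) = (½)*4 = 2)
U(h) = -180*h² - 30*h (U(h) = (h + (6*h)*h)*(-32 + 2) = (h + 6*h²)*(-30) = -180*h² - 30*h)
-3*U(A(-9, 2)) = -90*(1 - 7*(-9))*(-1 - 6*(1 - 7*(-9))) = -90*(1 + 63)*(-1 - 6*(1 + 63)) = -90*64*(-1 - 6*64) = -90*64*(-1 - 384) = -90*64*(-385) = -3*(-739200) = 2217600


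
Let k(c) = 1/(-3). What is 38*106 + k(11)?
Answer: 12083/3 ≈ 4027.7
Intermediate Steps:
k(c) = -⅓
38*106 + k(11) = 38*106 - ⅓ = 4028 - ⅓ = 12083/3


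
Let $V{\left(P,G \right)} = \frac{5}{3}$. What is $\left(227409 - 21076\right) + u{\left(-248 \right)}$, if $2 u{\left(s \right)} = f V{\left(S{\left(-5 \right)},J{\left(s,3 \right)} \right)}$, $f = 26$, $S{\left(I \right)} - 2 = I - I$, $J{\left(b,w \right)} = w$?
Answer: $\frac{619064}{3} \approx 2.0635 \cdot 10^{5}$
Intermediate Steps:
$S{\left(I \right)} = 2$ ($S{\left(I \right)} = 2 + \left(I - I\right) = 2 + 0 = 2$)
$V{\left(P,G \right)} = \frac{5}{3}$ ($V{\left(P,G \right)} = 5 \cdot \frac{1}{3} = \frac{5}{3}$)
$u{\left(s \right)} = \frac{65}{3}$ ($u{\left(s \right)} = \frac{26 \cdot \frac{5}{3}}{2} = \frac{1}{2} \cdot \frac{130}{3} = \frac{65}{3}$)
$\left(227409 - 21076\right) + u{\left(-248 \right)} = \left(227409 - 21076\right) + \frac{65}{3} = 206333 + \frac{65}{3} = \frac{619064}{3}$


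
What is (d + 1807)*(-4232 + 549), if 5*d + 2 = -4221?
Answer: -17722596/5 ≈ -3.5445e+6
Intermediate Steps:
d = -4223/5 (d = -⅖ + (⅕)*(-4221) = -⅖ - 4221/5 = -4223/5 ≈ -844.60)
(d + 1807)*(-4232 + 549) = (-4223/5 + 1807)*(-4232 + 549) = (4812/5)*(-3683) = -17722596/5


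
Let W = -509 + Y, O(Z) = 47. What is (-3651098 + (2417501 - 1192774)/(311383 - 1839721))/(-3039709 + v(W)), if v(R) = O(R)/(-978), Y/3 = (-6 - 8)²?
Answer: 129936917927959/108178509153661 ≈ 1.2011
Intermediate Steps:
Y = 588 (Y = 3*(-6 - 8)² = 3*(-14)² = 3*196 = 588)
W = 79 (W = -509 + 588 = 79)
v(R) = -47/978 (v(R) = 47/(-978) = 47*(-1/978) = -47/978)
(-3651098 + (2417501 - 1192774)/(311383 - 1839721))/(-3039709 + v(W)) = (-3651098 + (2417501 - 1192774)/(311383 - 1839721))/(-3039709 - 47/978) = (-3651098 + 1224727/(-1528338))/(-2972835449/978) = (-3651098 + 1224727*(-1/1528338))*(-978/2972835449) = (-3651098 - 174961/218334)*(-978/2972835449) = -797159005693/218334*(-978/2972835449) = 129936917927959/108178509153661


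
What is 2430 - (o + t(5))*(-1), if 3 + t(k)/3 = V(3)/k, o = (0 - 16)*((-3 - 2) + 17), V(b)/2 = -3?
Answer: 11127/5 ≈ 2225.4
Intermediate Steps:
V(b) = -6 (V(b) = 2*(-3) = -6)
o = -192 (o = -16*(-5 + 17) = -16*12 = -192)
t(k) = -9 - 18/k (t(k) = -9 + 3*(-6/k) = -9 - 18/k)
2430 - (o + t(5))*(-1) = 2430 - (-192 + (-9 - 18/5))*(-1) = 2430 - (-192 - 63/5)*(-1) = 2430 - (-1023)*(-1)/5 = 2430 - 1*1023/5 = 2430 - 1023/5 = 11127/5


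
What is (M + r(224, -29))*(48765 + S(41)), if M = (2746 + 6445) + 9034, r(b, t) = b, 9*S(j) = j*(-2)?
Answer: 8095476547/9 ≈ 8.9950e+8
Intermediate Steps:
S(j) = -2*j/9 (S(j) = (j*(-2))/9 = (-2*j)/9 = -2*j/9)
M = 18225 (M = 9191 + 9034 = 18225)
(M + r(224, -29))*(48765 + S(41)) = (18225 + 224)*(48765 - 2/9*41) = 18449*(48765 - 82/9) = 18449*(438803/9) = 8095476547/9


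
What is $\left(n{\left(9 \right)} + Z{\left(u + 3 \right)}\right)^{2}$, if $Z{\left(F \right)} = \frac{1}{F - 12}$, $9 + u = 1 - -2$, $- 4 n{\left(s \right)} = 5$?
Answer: $\frac{6241}{3600} \approx 1.7336$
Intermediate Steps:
$n{\left(s \right)} = - \frac{5}{4}$ ($n{\left(s \right)} = \left(- \frac{1}{4}\right) 5 = - \frac{5}{4}$)
$u = -6$ ($u = -9 + \left(1 - -2\right) = -9 + \left(1 + 2\right) = -9 + 3 = -6$)
$Z{\left(F \right)} = \frac{1}{-12 + F}$
$\left(n{\left(9 \right)} + Z{\left(u + 3 \right)}\right)^{2} = \left(- \frac{5}{4} + \frac{1}{-12 + \left(-6 + 3\right)}\right)^{2} = \left(- \frac{5}{4} + \frac{1}{-12 - 3}\right)^{2} = \left(- \frac{5}{4} + \frac{1}{-15}\right)^{2} = \left(- \frac{5}{4} - \frac{1}{15}\right)^{2} = \left(- \frac{79}{60}\right)^{2} = \frac{6241}{3600}$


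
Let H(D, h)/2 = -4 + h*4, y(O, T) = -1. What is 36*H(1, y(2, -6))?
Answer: -576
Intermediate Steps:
H(D, h) = -8 + 8*h (H(D, h) = 2*(-4 + h*4) = 2*(-4 + 4*h) = -8 + 8*h)
36*H(1, y(2, -6)) = 36*(-8 + 8*(-1)) = 36*(-8 - 8) = 36*(-16) = -576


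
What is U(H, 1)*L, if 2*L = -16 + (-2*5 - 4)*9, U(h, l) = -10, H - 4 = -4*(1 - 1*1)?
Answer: 710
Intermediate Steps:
H = 4 (H = 4 - 4*(1 - 1*1) = 4 - 4*(1 - 1) = 4 - 4*0 = 4 + 0 = 4)
L = -71 (L = (-16 + (-2*5 - 4)*9)/2 = (-16 + (-10 - 4)*9)/2 = (-16 - 14*9)/2 = (-16 - 126)/2 = (½)*(-142) = -71)
U(H, 1)*L = -10*(-71) = 710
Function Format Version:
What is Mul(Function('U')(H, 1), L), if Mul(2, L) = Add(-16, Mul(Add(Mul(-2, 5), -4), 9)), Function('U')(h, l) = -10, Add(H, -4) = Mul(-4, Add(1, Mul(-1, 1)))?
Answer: 710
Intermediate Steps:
H = 4 (H = Add(4, Mul(-4, Add(1, Mul(-1, 1)))) = Add(4, Mul(-4, Add(1, -1))) = Add(4, Mul(-4, 0)) = Add(4, 0) = 4)
L = -71 (L = Mul(Rational(1, 2), Add(-16, Mul(Add(Mul(-2, 5), -4), 9))) = Mul(Rational(1, 2), Add(-16, Mul(Add(-10, -4), 9))) = Mul(Rational(1, 2), Add(-16, Mul(-14, 9))) = Mul(Rational(1, 2), Add(-16, -126)) = Mul(Rational(1, 2), -142) = -71)
Mul(Function('U')(H, 1), L) = Mul(-10, -71) = 710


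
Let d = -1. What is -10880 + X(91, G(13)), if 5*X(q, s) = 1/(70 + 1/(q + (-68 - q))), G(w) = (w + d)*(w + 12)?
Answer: -258889532/23795 ≈ -10880.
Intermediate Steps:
G(w) = (-1 + w)*(12 + w) (G(w) = (w - 1)*(w + 12) = (-1 + w)*(12 + w))
X(q, s) = 68/23795 (X(q, s) = 1/(5*(70 + 1/(q + (-68 - q)))) = 1/(5*(70 + 1/(-68))) = 1/(5*(70 - 1/68)) = 1/(5*(4759/68)) = (⅕)*(68/4759) = 68/23795)
-10880 + X(91, G(13)) = -10880 + 68/23795 = -258889532/23795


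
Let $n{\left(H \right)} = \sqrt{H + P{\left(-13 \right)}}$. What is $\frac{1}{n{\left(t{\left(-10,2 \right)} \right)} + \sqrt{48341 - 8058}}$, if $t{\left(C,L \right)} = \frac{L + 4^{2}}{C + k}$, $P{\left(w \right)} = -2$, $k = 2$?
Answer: $\frac{2}{2 \sqrt{40283} + i \sqrt{17}} \approx 0.0049819 - 5.1171 \cdot 10^{-5} i$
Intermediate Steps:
$t{\left(C,L \right)} = \frac{16 + L}{2 + C}$ ($t{\left(C,L \right)} = \frac{L + 4^{2}}{C + 2} = \frac{L + 16}{2 + C} = \frac{16 + L}{2 + C}$)
$n{\left(H \right)} = \sqrt{-2 + H}$ ($n{\left(H \right)} = \sqrt{H - 2} = \sqrt{-2 + H}$)
$\frac{1}{n{\left(t{\left(-10,2 \right)} \right)} + \sqrt{48341 - 8058}} = \frac{1}{\sqrt{-2 + \frac{16 + 2}{2 - 10}} + \sqrt{48341 - 8058}} = \frac{1}{\sqrt{-2 + \frac{1}{-8} \cdot 18} + \sqrt{40283}} = \frac{1}{\sqrt{-2 - \frac{9}{4}} + \sqrt{40283}} = \frac{1}{\sqrt{- \frac{17}{4}} + \sqrt{40283}} = \frac{1}{\frac{i \sqrt{17}}{2} + \sqrt{40283}} = \frac{1}{\sqrt{40283} + \frac{i \sqrt{17}}{2}}$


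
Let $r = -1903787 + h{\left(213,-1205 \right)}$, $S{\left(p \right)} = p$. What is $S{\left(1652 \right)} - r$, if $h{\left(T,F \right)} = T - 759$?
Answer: $1905985$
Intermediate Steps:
$h{\left(T,F \right)} = -759 + T$
$r = -1904333$ ($r = -1903787 + \left(-759 + 213\right) = -1903787 - 546 = -1904333$)
$S{\left(1652 \right)} - r = 1652 - -1904333 = 1652 + 1904333 = 1905985$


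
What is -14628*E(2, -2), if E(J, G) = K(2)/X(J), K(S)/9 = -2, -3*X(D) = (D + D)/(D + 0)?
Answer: -394956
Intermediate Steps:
X(D) = -⅔ (X(D) = -(D + D)/(3*(D + 0)) = -2*D/(3*D) = -⅓*2 = -⅔)
K(S) = -18 (K(S) = 9*(-2) = -18)
E(J, G) = 27 (E(J, G) = -18/(-⅔) = -18*(-3/2) = 27)
-14628*E(2, -2) = -14628*27 = -394956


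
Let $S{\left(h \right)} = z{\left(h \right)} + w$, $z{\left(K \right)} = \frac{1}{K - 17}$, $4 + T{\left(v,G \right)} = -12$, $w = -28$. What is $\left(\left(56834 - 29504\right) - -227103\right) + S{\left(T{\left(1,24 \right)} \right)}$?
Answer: $\frac{8395364}{33} \approx 2.5441 \cdot 10^{5}$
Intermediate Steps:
$T{\left(v,G \right)} = -16$ ($T{\left(v,G \right)} = -4 - 12 = -16$)
$z{\left(K \right)} = \frac{1}{-17 + K}$
$S{\left(h \right)} = -28 + \frac{1}{-17 + h}$ ($S{\left(h \right)} = \frac{1}{-17 + h} - 28 = -28 + \frac{1}{-17 + h}$)
$\left(\left(56834 - 29504\right) - -227103\right) + S{\left(T{\left(1,24 \right)} \right)} = \left(\left(56834 - 29504\right) - -227103\right) + \frac{477 - -448}{-17 - 16} = \left(\left(56834 - 29504\right) + 227103\right) + \frac{477 + 448}{-33} = \left(27330 + 227103\right) - \frac{925}{33} = 254433 - \frac{925}{33} = \frac{8395364}{33}$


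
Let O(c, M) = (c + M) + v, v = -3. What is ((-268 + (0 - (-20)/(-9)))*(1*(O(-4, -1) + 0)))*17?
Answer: 330752/9 ≈ 36750.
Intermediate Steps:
O(c, M) = -3 + M + c (O(c, M) = (c + M) - 3 = (M + c) - 3 = -3 + M + c)
((-268 + (0 - (-20)/(-9)))*(1*(O(-4, -1) + 0)))*17 = ((-268 + (0 - (-20)/(-9)))*(1*((-3 - 1 - 4) + 0)))*17 = ((-268 + (0 - (-20)*(-1)/9))*(1*(-8 + 0)))*17 = ((-268 + (0 - 5*4/9))*(1*(-8)))*17 = ((-268 + (0 - 20/9))*(-8))*17 = ((-268 - 20/9)*(-8))*17 = -2432/9*(-8)*17 = (19456/9)*17 = 330752/9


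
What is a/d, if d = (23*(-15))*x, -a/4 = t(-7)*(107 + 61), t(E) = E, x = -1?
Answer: 1568/115 ≈ 13.635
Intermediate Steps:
a = 4704 (a = -(-28)*(107 + 61) = -(-28)*168 = -4*(-1176) = 4704)
d = 345 (d = (23*(-15))*(-1) = -345*(-1) = 345)
a/d = 4704/345 = 4704*(1/345) = 1568/115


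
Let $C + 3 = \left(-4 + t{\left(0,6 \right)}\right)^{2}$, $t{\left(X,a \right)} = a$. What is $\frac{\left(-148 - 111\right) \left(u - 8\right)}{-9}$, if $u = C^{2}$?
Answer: $- \frac{1813}{9} \approx -201.44$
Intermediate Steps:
$C = 1$ ($C = -3 + \left(-4 + 6\right)^{2} = -3 + 2^{2} = -3 + 4 = 1$)
$u = 1$ ($u = 1^{2} = 1$)
$\frac{\left(-148 - 111\right) \left(u - 8\right)}{-9} = \frac{\left(-148 - 111\right) \left(1 - 8\right)}{-9} = \left(-259\right) \left(-7\right) \left(- \frac{1}{9}\right) = 1813 \left(- \frac{1}{9}\right) = - \frac{1813}{9}$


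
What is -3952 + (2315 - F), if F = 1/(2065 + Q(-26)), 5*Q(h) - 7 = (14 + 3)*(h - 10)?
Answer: -3182329/1944 ≈ -1637.0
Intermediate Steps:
Q(h) = -163/5 + 17*h/5 (Q(h) = 7/5 + ((14 + 3)*(h - 10))/5 = 7/5 + (17*(-10 + h))/5 = 7/5 + (-170 + 17*h)/5 = 7/5 + (-34 + 17*h/5) = -163/5 + 17*h/5)
F = 1/1944 (F = 1/(2065 + (-163/5 + (17/5)*(-26))) = 1/(2065 + (-163/5 - 442/5)) = 1/(2065 - 121) = 1/1944 ≈ 0.00051440)
-3952 + (2315 - F) = -3952 + (2315 - 1*1/1944) = -3952 + (2315 - 1/1944) = -3952 + 4500359/1944 = -3182329/1944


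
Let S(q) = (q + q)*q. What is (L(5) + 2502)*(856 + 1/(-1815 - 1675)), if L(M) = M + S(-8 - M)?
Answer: 1699852791/698 ≈ 2.4353e+6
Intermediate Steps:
S(q) = 2*q**2 (S(q) = (2*q)*q = 2*q**2)
L(M) = M + 2*(-8 - M)**2
(L(5) + 2502)*(856 + 1/(-1815 - 1675)) = ((5 + 2*(8 + 5)**2) + 2502)*(856 + 1/(-1815 - 1675)) = ((5 + 2*13**2) + 2502)*(856 + 1/(-3490)) = ((5 + 2*169) + 2502)*(856 - 1/3490) = ((5 + 338) + 2502)*(2987439/3490) = (343 + 2502)*(2987439/3490) = 2845*(2987439/3490) = 1699852791/698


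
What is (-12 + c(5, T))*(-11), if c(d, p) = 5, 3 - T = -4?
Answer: 77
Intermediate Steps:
T = 7 (T = 3 - 1*(-4) = 3 + 4 = 7)
(-12 + c(5, T))*(-11) = (-12 + 5)*(-11) = -7*(-11) = 77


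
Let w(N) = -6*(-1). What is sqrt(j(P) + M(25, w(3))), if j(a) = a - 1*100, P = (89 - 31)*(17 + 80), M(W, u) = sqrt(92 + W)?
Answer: sqrt(5526 + 3*sqrt(13)) ≈ 74.410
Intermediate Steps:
w(N) = 6
P = 5626 (P = 58*97 = 5626)
j(a) = -100 + a (j(a) = a - 100 = -100 + a)
sqrt(j(P) + M(25, w(3))) = sqrt((-100 + 5626) + sqrt(92 + 25)) = sqrt(5526 + sqrt(117)) = sqrt(5526 + 3*sqrt(13))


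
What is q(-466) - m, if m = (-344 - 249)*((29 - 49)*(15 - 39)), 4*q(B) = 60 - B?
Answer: 569543/2 ≈ 2.8477e+5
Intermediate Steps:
q(B) = 15 - B/4 (q(B) = (60 - B)/4 = 15 - B/4)
m = -284640 (m = -(-11860)*(-24) = -593*480 = -284640)
q(-466) - m = (15 - ¼*(-466)) - 1*(-284640) = (15 + 233/2) + 284640 = 263/2 + 284640 = 569543/2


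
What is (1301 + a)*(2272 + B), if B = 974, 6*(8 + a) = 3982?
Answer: 6351340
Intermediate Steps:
a = 1967/3 (a = -8 + (⅙)*3982 = -8 + 1991/3 = 1967/3 ≈ 655.67)
(1301 + a)*(2272 + B) = (1301 + 1967/3)*(2272 + 974) = (5870/3)*3246 = 6351340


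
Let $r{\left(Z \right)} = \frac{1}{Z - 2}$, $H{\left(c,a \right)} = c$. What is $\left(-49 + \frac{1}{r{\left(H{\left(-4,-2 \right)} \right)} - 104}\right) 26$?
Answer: $- \frac{796406}{625} \approx -1274.3$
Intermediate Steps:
$r{\left(Z \right)} = \frac{1}{-2 + Z}$
$\left(-49 + \frac{1}{r{\left(H{\left(-4,-2 \right)} \right)} - 104}\right) 26 = \left(-49 + \frac{1}{\frac{1}{-2 - 4} - 104}\right) 26 = \left(-49 + \frac{1}{\frac{1}{-6} - 104}\right) 26 = \left(-49 + \frac{1}{- \frac{1}{6} - 104}\right) 26 = \left(-49 + \frac{1}{- \frac{625}{6}}\right) 26 = \left(-49 - \frac{6}{625}\right) 26 = \left(- \frac{30631}{625}\right) 26 = - \frac{796406}{625}$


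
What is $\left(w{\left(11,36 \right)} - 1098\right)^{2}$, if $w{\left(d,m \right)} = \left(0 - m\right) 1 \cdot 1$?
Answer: $1285956$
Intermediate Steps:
$w{\left(d,m \right)} = - m$ ($w{\left(d,m \right)} = - m 1 \cdot 1 = - m 1 = - m$)
$\left(w{\left(11,36 \right)} - 1098\right)^{2} = \left(\left(-1\right) 36 - 1098\right)^{2} = \left(-36 - 1098\right)^{2} = \left(-1134\right)^{2} = 1285956$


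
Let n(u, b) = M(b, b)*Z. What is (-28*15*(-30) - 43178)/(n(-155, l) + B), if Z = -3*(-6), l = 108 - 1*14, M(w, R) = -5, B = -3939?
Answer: 30578/4029 ≈ 7.5895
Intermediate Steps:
l = 94 (l = 108 - 14 = 94)
Z = 18
n(u, b) = -90 (n(u, b) = -5*18 = -90)
(-28*15*(-30) - 43178)/(n(-155, l) + B) = (-28*15*(-30) - 43178)/(-90 - 3939) = (-420*(-30) - 43178)/(-4029) = (12600 - 43178)*(-1/4029) = -30578*(-1/4029) = 30578/4029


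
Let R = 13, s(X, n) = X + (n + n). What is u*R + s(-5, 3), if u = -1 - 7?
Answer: -103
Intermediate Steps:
s(X, n) = X + 2*n
u = -8
u*R + s(-5, 3) = -8*13 + (-5 + 2*3) = -104 + (-5 + 6) = -104 + 1 = -103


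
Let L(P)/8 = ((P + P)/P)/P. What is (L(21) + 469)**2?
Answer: 97318225/441 ≈ 2.2068e+5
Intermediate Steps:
L(P) = 16/P (L(P) = 8*(((P + P)/P)/P) = 8*(((2*P)/P)/P) = 8*(2/P) = 16/P)
(L(21) + 469)**2 = (16/21 + 469)**2 = (9865/21)**2 = 97318225/441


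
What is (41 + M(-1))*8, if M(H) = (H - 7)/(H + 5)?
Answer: 312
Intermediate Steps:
M(H) = (-7 + H)/(5 + H)
(41 + M(-1))*8 = (41 + (-7 - 1)/(5 - 1))*8 = (41 - 8/4)*8 = (41 + (¼)*(-8))*8 = (41 - 2)*8 = 39*8 = 312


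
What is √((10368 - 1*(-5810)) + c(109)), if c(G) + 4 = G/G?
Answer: 5*√647 ≈ 127.18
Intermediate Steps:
c(G) = -3 (c(G) = -4 + G/G = -4 + 1 = -3)
√((10368 - 1*(-5810)) + c(109)) = √((10368 - 1*(-5810)) - 3) = √((10368 + 5810) - 3) = √(16178 - 3) = √16175 = 5*√647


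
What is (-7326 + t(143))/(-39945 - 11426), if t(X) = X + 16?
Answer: 7167/51371 ≈ 0.13951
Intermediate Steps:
t(X) = 16 + X
(-7326 + t(143))/(-39945 - 11426) = (-7326 + (16 + 143))/(-39945 - 11426) = (-7326 + 159)/(-51371) = -7167*(-1/51371) = 7167/51371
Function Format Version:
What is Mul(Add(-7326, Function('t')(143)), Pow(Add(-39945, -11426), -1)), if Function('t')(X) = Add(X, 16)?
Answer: Rational(7167, 51371) ≈ 0.13951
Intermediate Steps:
Function('t')(X) = Add(16, X)
Mul(Add(-7326, Function('t')(143)), Pow(Add(-39945, -11426), -1)) = Mul(Add(-7326, Add(16, 143)), Pow(Add(-39945, -11426), -1)) = Mul(Add(-7326, 159), Pow(-51371, -1)) = Mul(-7167, Rational(-1, 51371)) = Rational(7167, 51371)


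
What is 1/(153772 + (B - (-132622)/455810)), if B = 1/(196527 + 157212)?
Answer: 80618886795/12396950917255474 ≈ 6.5031e-6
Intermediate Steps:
B = 1/353739 ≈ 2.8269e-6
1/(153772 + (B - (-132622)/455810)) = 1/(153772 + (1/353739 - (-132622)/455810)) = 1/(153772 + (1/353739 - 1*(-66311/227905))) = 1/(153772 + (1/353739 + 66311/227905)) = 1/(153772 + 23457014734/80618886795) = 1/(12396950917255474/80618886795) = 80618886795/12396950917255474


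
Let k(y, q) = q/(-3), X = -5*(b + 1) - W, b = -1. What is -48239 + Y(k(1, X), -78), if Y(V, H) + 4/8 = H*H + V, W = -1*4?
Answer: -252941/6 ≈ -42157.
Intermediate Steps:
W = -4
X = 4 (X = -5*(-1 + 1) - 1*(-4) = -5*0 + 4 = 0 + 4 = 4)
k(y, q) = -q/3 (k(y, q) = q*(-1/3) = -q/3)
Y(V, H) = -1/2 + V + H**2 (Y(V, H) = -1/2 + (H*H + V) = -1/2 + (H**2 + V) = -1/2 + (V + H**2) = -1/2 + V + H**2)
-48239 + Y(k(1, X), -78) = -48239 + (-1/2 - 1/3*4 + (-78)**2) = -48239 + (-1/2 - 4/3 + 6084) = -48239 + 36493/6 = -252941/6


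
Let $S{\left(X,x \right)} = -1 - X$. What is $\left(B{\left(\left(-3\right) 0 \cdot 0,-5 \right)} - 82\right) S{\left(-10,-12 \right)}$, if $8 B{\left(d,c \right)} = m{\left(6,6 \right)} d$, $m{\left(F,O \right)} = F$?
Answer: $-738$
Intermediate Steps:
$B{\left(d,c \right)} = \frac{3 d}{4}$ ($B{\left(d,c \right)} = \frac{6 d}{8} = \frac{3 d}{4}$)
$\left(B{\left(\left(-3\right) 0 \cdot 0,-5 \right)} - 82\right) S{\left(-10,-12 \right)} = \left(\frac{3 \left(-3\right) 0 \cdot 0}{4} - 82\right) \left(-1 - -10\right) = \left(\frac{3 \cdot 0 \cdot 0}{4} - 82\right) \left(-1 + 10\right) = \left(\frac{3}{4} \cdot 0 - 82\right) 9 = \left(0 - 82\right) 9 = \left(-82\right) 9 = -738$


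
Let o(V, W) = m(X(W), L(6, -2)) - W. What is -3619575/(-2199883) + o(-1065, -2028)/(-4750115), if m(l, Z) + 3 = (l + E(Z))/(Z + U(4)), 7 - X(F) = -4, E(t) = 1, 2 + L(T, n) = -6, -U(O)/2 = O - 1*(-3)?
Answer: 189078383317848/114946669601995 ≈ 1.6449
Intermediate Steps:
U(O) = -6 - 2*O (U(O) = -2*(O - 1*(-3)) = -2*(O + 3) = -2*(3 + O) = -6 - 2*O)
L(T, n) = -8 (L(T, n) = -2 - 6 = -8)
X(F) = 11 (X(F) = 7 - 1*(-4) = 7 + 4 = 11)
m(l, Z) = -3 + (1 + l)/(-14 + Z) (m(l, Z) = -3 + (l + 1)/(Z + (-6 - 2*4)) = -3 + (1 + l)/(Z + (-6 - 8)) = -3 + (1 + l)/(Z - 14) = -3 + (1 + l)/(-14 + Z))
o(V, W) = -39/11 - W (o(V, W) = (43 + 11 - 3*(-8))/(-14 - 8) - W = (43 + 11 + 24)/(-22) - W = -1/22*78 - W = -39/11 - W)
-3619575/(-2199883) + o(-1065, -2028)/(-4750115) = -3619575/(-2199883) + (-39/11 - 1*(-2028))/(-4750115) = -3619575*(-1/2199883) + (-39/11 + 2028)*(-1/4750115) = 3619575/2199883 + (22269/11)*(-1/4750115) = 3619575/2199883 - 22269/52251265 = 189078383317848/114946669601995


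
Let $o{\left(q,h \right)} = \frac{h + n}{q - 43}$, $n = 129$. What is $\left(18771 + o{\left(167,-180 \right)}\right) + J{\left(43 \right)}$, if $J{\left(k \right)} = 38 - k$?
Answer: $\frac{2326933}{124} \approx 18766.0$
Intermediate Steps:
$o{\left(q,h \right)} = \frac{129 + h}{-43 + q}$ ($o{\left(q,h \right)} = \frac{h + 129}{q - 43} = \frac{129 + h}{-43 + q}$)
$\left(18771 + o{\left(167,-180 \right)}\right) + J{\left(43 \right)} = \left(18771 + \frac{129 - 180}{-43 + 167}\right) + \left(38 - 43\right) = \left(18771 + \frac{1}{124} \left(-51\right)\right) + \left(38 - 43\right) = \left(18771 + \frac{1}{124} \left(-51\right)\right) - 5 = \left(18771 - \frac{51}{124}\right) - 5 = \frac{2327553}{124} - 5 = \frac{2326933}{124}$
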